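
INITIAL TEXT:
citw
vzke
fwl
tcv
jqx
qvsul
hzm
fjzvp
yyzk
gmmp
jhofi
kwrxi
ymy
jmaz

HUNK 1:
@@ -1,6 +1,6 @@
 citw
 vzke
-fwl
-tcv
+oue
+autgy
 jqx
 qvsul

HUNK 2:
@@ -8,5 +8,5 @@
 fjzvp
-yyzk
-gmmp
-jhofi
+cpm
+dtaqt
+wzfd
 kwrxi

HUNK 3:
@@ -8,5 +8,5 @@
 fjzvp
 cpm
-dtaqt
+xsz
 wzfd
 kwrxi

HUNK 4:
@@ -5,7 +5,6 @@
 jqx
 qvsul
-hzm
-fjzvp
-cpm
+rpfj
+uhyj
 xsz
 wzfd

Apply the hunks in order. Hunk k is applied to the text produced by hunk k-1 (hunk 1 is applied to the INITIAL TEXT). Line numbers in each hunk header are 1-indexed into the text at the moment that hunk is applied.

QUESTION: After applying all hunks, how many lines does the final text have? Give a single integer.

Answer: 13

Derivation:
Hunk 1: at line 1 remove [fwl,tcv] add [oue,autgy] -> 14 lines: citw vzke oue autgy jqx qvsul hzm fjzvp yyzk gmmp jhofi kwrxi ymy jmaz
Hunk 2: at line 8 remove [yyzk,gmmp,jhofi] add [cpm,dtaqt,wzfd] -> 14 lines: citw vzke oue autgy jqx qvsul hzm fjzvp cpm dtaqt wzfd kwrxi ymy jmaz
Hunk 3: at line 8 remove [dtaqt] add [xsz] -> 14 lines: citw vzke oue autgy jqx qvsul hzm fjzvp cpm xsz wzfd kwrxi ymy jmaz
Hunk 4: at line 5 remove [hzm,fjzvp,cpm] add [rpfj,uhyj] -> 13 lines: citw vzke oue autgy jqx qvsul rpfj uhyj xsz wzfd kwrxi ymy jmaz
Final line count: 13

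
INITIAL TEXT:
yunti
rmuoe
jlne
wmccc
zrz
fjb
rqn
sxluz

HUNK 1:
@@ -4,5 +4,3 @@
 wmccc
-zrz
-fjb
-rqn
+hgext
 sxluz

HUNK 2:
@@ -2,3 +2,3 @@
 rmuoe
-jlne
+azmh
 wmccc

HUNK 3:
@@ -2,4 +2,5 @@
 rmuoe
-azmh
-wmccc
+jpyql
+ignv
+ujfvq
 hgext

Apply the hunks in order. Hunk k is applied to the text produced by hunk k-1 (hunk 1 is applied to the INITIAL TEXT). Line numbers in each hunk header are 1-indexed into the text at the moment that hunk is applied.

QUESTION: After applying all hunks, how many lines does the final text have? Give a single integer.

Hunk 1: at line 4 remove [zrz,fjb,rqn] add [hgext] -> 6 lines: yunti rmuoe jlne wmccc hgext sxluz
Hunk 2: at line 2 remove [jlne] add [azmh] -> 6 lines: yunti rmuoe azmh wmccc hgext sxluz
Hunk 3: at line 2 remove [azmh,wmccc] add [jpyql,ignv,ujfvq] -> 7 lines: yunti rmuoe jpyql ignv ujfvq hgext sxluz
Final line count: 7

Answer: 7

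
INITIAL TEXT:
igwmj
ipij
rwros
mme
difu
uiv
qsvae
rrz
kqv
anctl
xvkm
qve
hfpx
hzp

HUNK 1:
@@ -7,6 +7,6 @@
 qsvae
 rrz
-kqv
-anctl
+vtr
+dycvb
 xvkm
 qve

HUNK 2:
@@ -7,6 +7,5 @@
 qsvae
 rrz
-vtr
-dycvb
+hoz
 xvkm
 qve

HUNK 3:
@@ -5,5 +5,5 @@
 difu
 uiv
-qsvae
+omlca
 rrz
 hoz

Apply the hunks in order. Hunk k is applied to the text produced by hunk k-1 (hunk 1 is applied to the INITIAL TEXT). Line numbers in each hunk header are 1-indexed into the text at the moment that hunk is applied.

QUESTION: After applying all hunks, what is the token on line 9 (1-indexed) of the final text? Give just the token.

Hunk 1: at line 7 remove [kqv,anctl] add [vtr,dycvb] -> 14 lines: igwmj ipij rwros mme difu uiv qsvae rrz vtr dycvb xvkm qve hfpx hzp
Hunk 2: at line 7 remove [vtr,dycvb] add [hoz] -> 13 lines: igwmj ipij rwros mme difu uiv qsvae rrz hoz xvkm qve hfpx hzp
Hunk 3: at line 5 remove [qsvae] add [omlca] -> 13 lines: igwmj ipij rwros mme difu uiv omlca rrz hoz xvkm qve hfpx hzp
Final line 9: hoz

Answer: hoz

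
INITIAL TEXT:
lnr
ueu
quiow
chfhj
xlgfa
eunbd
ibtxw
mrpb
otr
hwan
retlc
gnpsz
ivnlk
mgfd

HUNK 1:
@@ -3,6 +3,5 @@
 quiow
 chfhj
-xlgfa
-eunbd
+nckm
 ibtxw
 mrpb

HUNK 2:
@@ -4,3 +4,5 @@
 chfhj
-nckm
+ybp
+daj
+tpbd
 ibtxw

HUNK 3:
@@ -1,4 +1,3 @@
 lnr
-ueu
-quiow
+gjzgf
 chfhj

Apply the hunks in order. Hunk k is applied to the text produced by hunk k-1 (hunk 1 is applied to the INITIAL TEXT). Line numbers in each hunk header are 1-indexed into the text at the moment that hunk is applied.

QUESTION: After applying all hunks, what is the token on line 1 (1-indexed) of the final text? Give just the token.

Answer: lnr

Derivation:
Hunk 1: at line 3 remove [xlgfa,eunbd] add [nckm] -> 13 lines: lnr ueu quiow chfhj nckm ibtxw mrpb otr hwan retlc gnpsz ivnlk mgfd
Hunk 2: at line 4 remove [nckm] add [ybp,daj,tpbd] -> 15 lines: lnr ueu quiow chfhj ybp daj tpbd ibtxw mrpb otr hwan retlc gnpsz ivnlk mgfd
Hunk 3: at line 1 remove [ueu,quiow] add [gjzgf] -> 14 lines: lnr gjzgf chfhj ybp daj tpbd ibtxw mrpb otr hwan retlc gnpsz ivnlk mgfd
Final line 1: lnr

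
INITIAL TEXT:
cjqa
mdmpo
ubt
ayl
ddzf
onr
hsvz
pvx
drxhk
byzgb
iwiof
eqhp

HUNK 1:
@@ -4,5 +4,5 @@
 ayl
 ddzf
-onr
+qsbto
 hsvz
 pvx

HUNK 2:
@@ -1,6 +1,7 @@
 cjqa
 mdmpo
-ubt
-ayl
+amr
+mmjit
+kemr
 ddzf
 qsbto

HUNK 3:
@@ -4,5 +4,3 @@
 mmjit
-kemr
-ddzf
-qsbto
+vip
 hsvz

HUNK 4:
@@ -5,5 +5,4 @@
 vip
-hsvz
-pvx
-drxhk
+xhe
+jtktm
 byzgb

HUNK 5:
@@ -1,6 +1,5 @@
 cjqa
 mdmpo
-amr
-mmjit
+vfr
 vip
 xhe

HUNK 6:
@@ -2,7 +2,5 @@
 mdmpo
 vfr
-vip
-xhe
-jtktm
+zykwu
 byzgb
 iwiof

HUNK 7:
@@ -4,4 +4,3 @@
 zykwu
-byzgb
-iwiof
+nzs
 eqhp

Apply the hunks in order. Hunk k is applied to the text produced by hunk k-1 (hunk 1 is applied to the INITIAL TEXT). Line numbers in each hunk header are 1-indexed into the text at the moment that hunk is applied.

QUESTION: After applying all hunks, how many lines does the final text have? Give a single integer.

Answer: 6

Derivation:
Hunk 1: at line 4 remove [onr] add [qsbto] -> 12 lines: cjqa mdmpo ubt ayl ddzf qsbto hsvz pvx drxhk byzgb iwiof eqhp
Hunk 2: at line 1 remove [ubt,ayl] add [amr,mmjit,kemr] -> 13 lines: cjqa mdmpo amr mmjit kemr ddzf qsbto hsvz pvx drxhk byzgb iwiof eqhp
Hunk 3: at line 4 remove [kemr,ddzf,qsbto] add [vip] -> 11 lines: cjqa mdmpo amr mmjit vip hsvz pvx drxhk byzgb iwiof eqhp
Hunk 4: at line 5 remove [hsvz,pvx,drxhk] add [xhe,jtktm] -> 10 lines: cjqa mdmpo amr mmjit vip xhe jtktm byzgb iwiof eqhp
Hunk 5: at line 1 remove [amr,mmjit] add [vfr] -> 9 lines: cjqa mdmpo vfr vip xhe jtktm byzgb iwiof eqhp
Hunk 6: at line 2 remove [vip,xhe,jtktm] add [zykwu] -> 7 lines: cjqa mdmpo vfr zykwu byzgb iwiof eqhp
Hunk 7: at line 4 remove [byzgb,iwiof] add [nzs] -> 6 lines: cjqa mdmpo vfr zykwu nzs eqhp
Final line count: 6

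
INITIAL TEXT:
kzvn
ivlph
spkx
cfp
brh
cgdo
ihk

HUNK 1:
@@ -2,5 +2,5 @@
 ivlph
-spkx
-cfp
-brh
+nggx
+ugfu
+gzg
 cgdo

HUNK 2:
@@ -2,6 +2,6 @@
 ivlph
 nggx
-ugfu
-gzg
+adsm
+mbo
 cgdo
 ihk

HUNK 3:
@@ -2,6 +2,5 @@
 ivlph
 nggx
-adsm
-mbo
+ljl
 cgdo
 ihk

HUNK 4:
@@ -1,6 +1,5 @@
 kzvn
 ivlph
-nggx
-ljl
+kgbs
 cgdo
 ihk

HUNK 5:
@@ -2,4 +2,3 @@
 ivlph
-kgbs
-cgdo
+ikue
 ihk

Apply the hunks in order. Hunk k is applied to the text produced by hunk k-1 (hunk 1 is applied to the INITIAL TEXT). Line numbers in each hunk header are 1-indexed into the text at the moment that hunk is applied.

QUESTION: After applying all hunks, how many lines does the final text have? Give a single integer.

Answer: 4

Derivation:
Hunk 1: at line 2 remove [spkx,cfp,brh] add [nggx,ugfu,gzg] -> 7 lines: kzvn ivlph nggx ugfu gzg cgdo ihk
Hunk 2: at line 2 remove [ugfu,gzg] add [adsm,mbo] -> 7 lines: kzvn ivlph nggx adsm mbo cgdo ihk
Hunk 3: at line 2 remove [adsm,mbo] add [ljl] -> 6 lines: kzvn ivlph nggx ljl cgdo ihk
Hunk 4: at line 1 remove [nggx,ljl] add [kgbs] -> 5 lines: kzvn ivlph kgbs cgdo ihk
Hunk 5: at line 2 remove [kgbs,cgdo] add [ikue] -> 4 lines: kzvn ivlph ikue ihk
Final line count: 4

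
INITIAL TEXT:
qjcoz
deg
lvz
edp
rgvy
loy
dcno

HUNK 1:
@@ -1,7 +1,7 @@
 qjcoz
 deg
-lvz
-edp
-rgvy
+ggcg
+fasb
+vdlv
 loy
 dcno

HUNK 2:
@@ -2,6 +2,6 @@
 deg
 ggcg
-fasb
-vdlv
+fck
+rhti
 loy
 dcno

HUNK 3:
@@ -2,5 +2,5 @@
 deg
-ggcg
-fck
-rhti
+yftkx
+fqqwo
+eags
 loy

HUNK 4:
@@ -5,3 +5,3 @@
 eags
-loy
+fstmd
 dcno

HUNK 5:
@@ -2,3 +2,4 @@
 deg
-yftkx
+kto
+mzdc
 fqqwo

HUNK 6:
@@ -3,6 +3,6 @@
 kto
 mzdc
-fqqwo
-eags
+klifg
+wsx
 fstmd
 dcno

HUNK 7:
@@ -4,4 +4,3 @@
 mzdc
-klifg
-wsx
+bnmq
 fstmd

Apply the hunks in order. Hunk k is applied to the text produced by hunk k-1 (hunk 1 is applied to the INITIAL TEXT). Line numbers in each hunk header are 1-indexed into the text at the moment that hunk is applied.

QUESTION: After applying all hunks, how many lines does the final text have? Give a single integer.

Hunk 1: at line 1 remove [lvz,edp,rgvy] add [ggcg,fasb,vdlv] -> 7 lines: qjcoz deg ggcg fasb vdlv loy dcno
Hunk 2: at line 2 remove [fasb,vdlv] add [fck,rhti] -> 7 lines: qjcoz deg ggcg fck rhti loy dcno
Hunk 3: at line 2 remove [ggcg,fck,rhti] add [yftkx,fqqwo,eags] -> 7 lines: qjcoz deg yftkx fqqwo eags loy dcno
Hunk 4: at line 5 remove [loy] add [fstmd] -> 7 lines: qjcoz deg yftkx fqqwo eags fstmd dcno
Hunk 5: at line 2 remove [yftkx] add [kto,mzdc] -> 8 lines: qjcoz deg kto mzdc fqqwo eags fstmd dcno
Hunk 6: at line 3 remove [fqqwo,eags] add [klifg,wsx] -> 8 lines: qjcoz deg kto mzdc klifg wsx fstmd dcno
Hunk 7: at line 4 remove [klifg,wsx] add [bnmq] -> 7 lines: qjcoz deg kto mzdc bnmq fstmd dcno
Final line count: 7

Answer: 7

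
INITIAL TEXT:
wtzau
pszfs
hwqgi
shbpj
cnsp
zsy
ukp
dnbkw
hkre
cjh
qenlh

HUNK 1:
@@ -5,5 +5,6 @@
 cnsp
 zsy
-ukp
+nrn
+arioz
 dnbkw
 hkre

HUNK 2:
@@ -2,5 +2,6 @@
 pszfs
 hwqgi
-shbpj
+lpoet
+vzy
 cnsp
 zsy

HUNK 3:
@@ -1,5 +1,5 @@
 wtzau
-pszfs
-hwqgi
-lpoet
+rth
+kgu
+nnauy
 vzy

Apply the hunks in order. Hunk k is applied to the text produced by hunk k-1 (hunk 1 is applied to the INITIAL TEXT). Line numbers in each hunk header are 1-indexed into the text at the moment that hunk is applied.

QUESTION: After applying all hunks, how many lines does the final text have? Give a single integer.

Hunk 1: at line 5 remove [ukp] add [nrn,arioz] -> 12 lines: wtzau pszfs hwqgi shbpj cnsp zsy nrn arioz dnbkw hkre cjh qenlh
Hunk 2: at line 2 remove [shbpj] add [lpoet,vzy] -> 13 lines: wtzau pszfs hwqgi lpoet vzy cnsp zsy nrn arioz dnbkw hkre cjh qenlh
Hunk 3: at line 1 remove [pszfs,hwqgi,lpoet] add [rth,kgu,nnauy] -> 13 lines: wtzau rth kgu nnauy vzy cnsp zsy nrn arioz dnbkw hkre cjh qenlh
Final line count: 13

Answer: 13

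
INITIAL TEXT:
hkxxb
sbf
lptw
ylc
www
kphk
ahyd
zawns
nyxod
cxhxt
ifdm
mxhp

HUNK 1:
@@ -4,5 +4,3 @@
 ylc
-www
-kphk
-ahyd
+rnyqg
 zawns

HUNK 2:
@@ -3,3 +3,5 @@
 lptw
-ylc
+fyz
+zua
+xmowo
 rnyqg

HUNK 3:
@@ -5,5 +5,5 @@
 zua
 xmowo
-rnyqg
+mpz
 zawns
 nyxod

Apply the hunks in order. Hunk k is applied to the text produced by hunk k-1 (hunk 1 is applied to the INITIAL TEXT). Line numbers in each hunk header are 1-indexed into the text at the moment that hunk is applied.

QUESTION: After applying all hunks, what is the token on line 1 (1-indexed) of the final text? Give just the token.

Answer: hkxxb

Derivation:
Hunk 1: at line 4 remove [www,kphk,ahyd] add [rnyqg] -> 10 lines: hkxxb sbf lptw ylc rnyqg zawns nyxod cxhxt ifdm mxhp
Hunk 2: at line 3 remove [ylc] add [fyz,zua,xmowo] -> 12 lines: hkxxb sbf lptw fyz zua xmowo rnyqg zawns nyxod cxhxt ifdm mxhp
Hunk 3: at line 5 remove [rnyqg] add [mpz] -> 12 lines: hkxxb sbf lptw fyz zua xmowo mpz zawns nyxod cxhxt ifdm mxhp
Final line 1: hkxxb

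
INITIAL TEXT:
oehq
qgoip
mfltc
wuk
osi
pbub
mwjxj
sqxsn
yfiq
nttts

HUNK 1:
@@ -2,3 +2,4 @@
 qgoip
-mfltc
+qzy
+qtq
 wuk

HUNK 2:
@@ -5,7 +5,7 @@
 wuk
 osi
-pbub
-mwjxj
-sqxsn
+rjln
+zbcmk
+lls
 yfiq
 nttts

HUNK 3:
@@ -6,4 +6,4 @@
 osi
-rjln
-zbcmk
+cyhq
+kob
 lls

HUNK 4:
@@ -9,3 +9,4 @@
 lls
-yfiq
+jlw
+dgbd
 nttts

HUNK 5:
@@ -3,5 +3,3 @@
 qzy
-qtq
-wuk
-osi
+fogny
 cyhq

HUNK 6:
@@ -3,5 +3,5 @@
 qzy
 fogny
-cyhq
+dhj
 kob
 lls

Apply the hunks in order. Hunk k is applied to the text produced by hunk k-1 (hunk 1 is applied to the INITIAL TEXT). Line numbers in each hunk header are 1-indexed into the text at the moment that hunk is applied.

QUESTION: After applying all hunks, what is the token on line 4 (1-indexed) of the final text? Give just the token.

Answer: fogny

Derivation:
Hunk 1: at line 2 remove [mfltc] add [qzy,qtq] -> 11 lines: oehq qgoip qzy qtq wuk osi pbub mwjxj sqxsn yfiq nttts
Hunk 2: at line 5 remove [pbub,mwjxj,sqxsn] add [rjln,zbcmk,lls] -> 11 lines: oehq qgoip qzy qtq wuk osi rjln zbcmk lls yfiq nttts
Hunk 3: at line 6 remove [rjln,zbcmk] add [cyhq,kob] -> 11 lines: oehq qgoip qzy qtq wuk osi cyhq kob lls yfiq nttts
Hunk 4: at line 9 remove [yfiq] add [jlw,dgbd] -> 12 lines: oehq qgoip qzy qtq wuk osi cyhq kob lls jlw dgbd nttts
Hunk 5: at line 3 remove [qtq,wuk,osi] add [fogny] -> 10 lines: oehq qgoip qzy fogny cyhq kob lls jlw dgbd nttts
Hunk 6: at line 3 remove [cyhq] add [dhj] -> 10 lines: oehq qgoip qzy fogny dhj kob lls jlw dgbd nttts
Final line 4: fogny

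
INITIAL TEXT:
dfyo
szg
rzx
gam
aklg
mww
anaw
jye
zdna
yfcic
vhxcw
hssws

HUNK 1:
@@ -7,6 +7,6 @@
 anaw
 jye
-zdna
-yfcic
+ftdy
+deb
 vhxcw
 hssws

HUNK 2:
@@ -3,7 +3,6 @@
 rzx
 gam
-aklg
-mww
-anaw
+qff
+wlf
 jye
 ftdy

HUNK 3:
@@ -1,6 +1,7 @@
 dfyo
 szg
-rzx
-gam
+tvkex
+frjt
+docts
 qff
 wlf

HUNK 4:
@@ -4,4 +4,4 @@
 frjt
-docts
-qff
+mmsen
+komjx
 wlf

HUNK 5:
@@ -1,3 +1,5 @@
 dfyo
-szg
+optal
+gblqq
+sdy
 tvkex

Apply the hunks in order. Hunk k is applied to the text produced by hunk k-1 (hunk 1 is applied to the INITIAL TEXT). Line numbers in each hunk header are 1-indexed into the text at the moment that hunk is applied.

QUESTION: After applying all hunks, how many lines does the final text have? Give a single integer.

Answer: 14

Derivation:
Hunk 1: at line 7 remove [zdna,yfcic] add [ftdy,deb] -> 12 lines: dfyo szg rzx gam aklg mww anaw jye ftdy deb vhxcw hssws
Hunk 2: at line 3 remove [aklg,mww,anaw] add [qff,wlf] -> 11 lines: dfyo szg rzx gam qff wlf jye ftdy deb vhxcw hssws
Hunk 3: at line 1 remove [rzx,gam] add [tvkex,frjt,docts] -> 12 lines: dfyo szg tvkex frjt docts qff wlf jye ftdy deb vhxcw hssws
Hunk 4: at line 4 remove [docts,qff] add [mmsen,komjx] -> 12 lines: dfyo szg tvkex frjt mmsen komjx wlf jye ftdy deb vhxcw hssws
Hunk 5: at line 1 remove [szg] add [optal,gblqq,sdy] -> 14 lines: dfyo optal gblqq sdy tvkex frjt mmsen komjx wlf jye ftdy deb vhxcw hssws
Final line count: 14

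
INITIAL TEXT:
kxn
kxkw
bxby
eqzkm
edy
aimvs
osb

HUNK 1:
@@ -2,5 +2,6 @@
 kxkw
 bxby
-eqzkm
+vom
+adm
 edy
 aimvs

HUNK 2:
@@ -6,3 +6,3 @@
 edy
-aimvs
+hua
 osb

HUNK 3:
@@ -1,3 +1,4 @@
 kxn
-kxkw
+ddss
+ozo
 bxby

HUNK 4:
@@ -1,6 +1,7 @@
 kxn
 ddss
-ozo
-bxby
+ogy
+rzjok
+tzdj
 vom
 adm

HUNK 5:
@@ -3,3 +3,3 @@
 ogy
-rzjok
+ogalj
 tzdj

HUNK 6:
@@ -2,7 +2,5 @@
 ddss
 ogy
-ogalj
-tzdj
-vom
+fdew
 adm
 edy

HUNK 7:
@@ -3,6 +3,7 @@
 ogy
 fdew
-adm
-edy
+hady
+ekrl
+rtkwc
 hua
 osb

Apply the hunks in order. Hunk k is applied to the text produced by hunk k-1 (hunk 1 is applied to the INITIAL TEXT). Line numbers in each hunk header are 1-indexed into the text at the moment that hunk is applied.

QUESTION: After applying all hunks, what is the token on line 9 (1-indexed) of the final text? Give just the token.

Answer: osb

Derivation:
Hunk 1: at line 2 remove [eqzkm] add [vom,adm] -> 8 lines: kxn kxkw bxby vom adm edy aimvs osb
Hunk 2: at line 6 remove [aimvs] add [hua] -> 8 lines: kxn kxkw bxby vom adm edy hua osb
Hunk 3: at line 1 remove [kxkw] add [ddss,ozo] -> 9 lines: kxn ddss ozo bxby vom adm edy hua osb
Hunk 4: at line 1 remove [ozo,bxby] add [ogy,rzjok,tzdj] -> 10 lines: kxn ddss ogy rzjok tzdj vom adm edy hua osb
Hunk 5: at line 3 remove [rzjok] add [ogalj] -> 10 lines: kxn ddss ogy ogalj tzdj vom adm edy hua osb
Hunk 6: at line 2 remove [ogalj,tzdj,vom] add [fdew] -> 8 lines: kxn ddss ogy fdew adm edy hua osb
Hunk 7: at line 3 remove [adm,edy] add [hady,ekrl,rtkwc] -> 9 lines: kxn ddss ogy fdew hady ekrl rtkwc hua osb
Final line 9: osb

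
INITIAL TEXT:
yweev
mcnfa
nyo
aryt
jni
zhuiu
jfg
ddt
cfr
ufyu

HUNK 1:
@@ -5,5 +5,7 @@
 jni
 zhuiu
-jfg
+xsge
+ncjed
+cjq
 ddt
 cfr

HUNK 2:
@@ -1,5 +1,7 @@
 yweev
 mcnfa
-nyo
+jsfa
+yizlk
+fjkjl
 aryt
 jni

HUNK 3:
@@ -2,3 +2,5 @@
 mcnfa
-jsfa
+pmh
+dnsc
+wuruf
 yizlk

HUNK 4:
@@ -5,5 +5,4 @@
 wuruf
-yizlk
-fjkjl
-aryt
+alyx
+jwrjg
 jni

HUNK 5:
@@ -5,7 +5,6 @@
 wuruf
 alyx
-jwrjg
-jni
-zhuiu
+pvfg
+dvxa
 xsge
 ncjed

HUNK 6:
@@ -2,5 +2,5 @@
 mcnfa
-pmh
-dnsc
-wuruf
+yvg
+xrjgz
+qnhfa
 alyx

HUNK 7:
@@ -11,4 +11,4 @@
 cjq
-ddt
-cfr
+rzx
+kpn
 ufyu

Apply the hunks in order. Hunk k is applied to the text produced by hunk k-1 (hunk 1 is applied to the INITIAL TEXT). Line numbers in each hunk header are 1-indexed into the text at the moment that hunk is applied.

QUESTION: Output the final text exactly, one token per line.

Answer: yweev
mcnfa
yvg
xrjgz
qnhfa
alyx
pvfg
dvxa
xsge
ncjed
cjq
rzx
kpn
ufyu

Derivation:
Hunk 1: at line 5 remove [jfg] add [xsge,ncjed,cjq] -> 12 lines: yweev mcnfa nyo aryt jni zhuiu xsge ncjed cjq ddt cfr ufyu
Hunk 2: at line 1 remove [nyo] add [jsfa,yizlk,fjkjl] -> 14 lines: yweev mcnfa jsfa yizlk fjkjl aryt jni zhuiu xsge ncjed cjq ddt cfr ufyu
Hunk 3: at line 2 remove [jsfa] add [pmh,dnsc,wuruf] -> 16 lines: yweev mcnfa pmh dnsc wuruf yizlk fjkjl aryt jni zhuiu xsge ncjed cjq ddt cfr ufyu
Hunk 4: at line 5 remove [yizlk,fjkjl,aryt] add [alyx,jwrjg] -> 15 lines: yweev mcnfa pmh dnsc wuruf alyx jwrjg jni zhuiu xsge ncjed cjq ddt cfr ufyu
Hunk 5: at line 5 remove [jwrjg,jni,zhuiu] add [pvfg,dvxa] -> 14 lines: yweev mcnfa pmh dnsc wuruf alyx pvfg dvxa xsge ncjed cjq ddt cfr ufyu
Hunk 6: at line 2 remove [pmh,dnsc,wuruf] add [yvg,xrjgz,qnhfa] -> 14 lines: yweev mcnfa yvg xrjgz qnhfa alyx pvfg dvxa xsge ncjed cjq ddt cfr ufyu
Hunk 7: at line 11 remove [ddt,cfr] add [rzx,kpn] -> 14 lines: yweev mcnfa yvg xrjgz qnhfa alyx pvfg dvxa xsge ncjed cjq rzx kpn ufyu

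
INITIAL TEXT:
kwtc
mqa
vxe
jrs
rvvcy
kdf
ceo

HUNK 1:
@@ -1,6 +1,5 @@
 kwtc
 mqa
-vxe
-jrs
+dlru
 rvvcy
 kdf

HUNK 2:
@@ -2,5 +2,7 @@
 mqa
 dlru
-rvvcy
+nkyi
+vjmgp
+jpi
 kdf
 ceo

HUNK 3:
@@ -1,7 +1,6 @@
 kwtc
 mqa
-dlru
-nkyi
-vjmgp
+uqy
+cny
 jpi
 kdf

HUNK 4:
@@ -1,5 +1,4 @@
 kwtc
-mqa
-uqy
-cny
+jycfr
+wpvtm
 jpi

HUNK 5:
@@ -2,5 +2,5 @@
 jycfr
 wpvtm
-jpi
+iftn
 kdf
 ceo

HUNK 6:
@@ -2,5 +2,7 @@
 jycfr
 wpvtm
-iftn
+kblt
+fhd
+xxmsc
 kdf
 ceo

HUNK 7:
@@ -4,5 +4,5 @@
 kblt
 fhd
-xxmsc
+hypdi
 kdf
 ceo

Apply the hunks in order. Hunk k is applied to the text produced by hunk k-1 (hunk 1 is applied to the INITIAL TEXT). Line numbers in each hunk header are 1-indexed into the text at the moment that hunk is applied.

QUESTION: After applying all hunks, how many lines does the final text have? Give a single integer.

Answer: 8

Derivation:
Hunk 1: at line 1 remove [vxe,jrs] add [dlru] -> 6 lines: kwtc mqa dlru rvvcy kdf ceo
Hunk 2: at line 2 remove [rvvcy] add [nkyi,vjmgp,jpi] -> 8 lines: kwtc mqa dlru nkyi vjmgp jpi kdf ceo
Hunk 3: at line 1 remove [dlru,nkyi,vjmgp] add [uqy,cny] -> 7 lines: kwtc mqa uqy cny jpi kdf ceo
Hunk 4: at line 1 remove [mqa,uqy,cny] add [jycfr,wpvtm] -> 6 lines: kwtc jycfr wpvtm jpi kdf ceo
Hunk 5: at line 2 remove [jpi] add [iftn] -> 6 lines: kwtc jycfr wpvtm iftn kdf ceo
Hunk 6: at line 2 remove [iftn] add [kblt,fhd,xxmsc] -> 8 lines: kwtc jycfr wpvtm kblt fhd xxmsc kdf ceo
Hunk 7: at line 4 remove [xxmsc] add [hypdi] -> 8 lines: kwtc jycfr wpvtm kblt fhd hypdi kdf ceo
Final line count: 8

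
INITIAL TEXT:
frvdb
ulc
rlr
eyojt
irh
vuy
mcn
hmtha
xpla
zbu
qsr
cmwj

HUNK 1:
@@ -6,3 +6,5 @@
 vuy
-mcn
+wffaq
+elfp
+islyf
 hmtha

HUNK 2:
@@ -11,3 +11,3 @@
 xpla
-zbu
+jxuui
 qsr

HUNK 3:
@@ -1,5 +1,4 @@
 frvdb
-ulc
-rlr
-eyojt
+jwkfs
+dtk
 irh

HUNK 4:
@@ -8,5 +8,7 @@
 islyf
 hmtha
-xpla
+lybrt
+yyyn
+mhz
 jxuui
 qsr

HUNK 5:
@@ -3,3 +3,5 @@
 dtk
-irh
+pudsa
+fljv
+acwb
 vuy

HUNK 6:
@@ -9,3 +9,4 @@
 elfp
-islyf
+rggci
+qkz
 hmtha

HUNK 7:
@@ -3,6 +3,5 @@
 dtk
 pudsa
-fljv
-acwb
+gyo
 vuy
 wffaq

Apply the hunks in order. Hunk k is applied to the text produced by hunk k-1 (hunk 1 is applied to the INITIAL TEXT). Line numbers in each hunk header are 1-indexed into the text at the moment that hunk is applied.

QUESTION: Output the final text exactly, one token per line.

Answer: frvdb
jwkfs
dtk
pudsa
gyo
vuy
wffaq
elfp
rggci
qkz
hmtha
lybrt
yyyn
mhz
jxuui
qsr
cmwj

Derivation:
Hunk 1: at line 6 remove [mcn] add [wffaq,elfp,islyf] -> 14 lines: frvdb ulc rlr eyojt irh vuy wffaq elfp islyf hmtha xpla zbu qsr cmwj
Hunk 2: at line 11 remove [zbu] add [jxuui] -> 14 lines: frvdb ulc rlr eyojt irh vuy wffaq elfp islyf hmtha xpla jxuui qsr cmwj
Hunk 3: at line 1 remove [ulc,rlr,eyojt] add [jwkfs,dtk] -> 13 lines: frvdb jwkfs dtk irh vuy wffaq elfp islyf hmtha xpla jxuui qsr cmwj
Hunk 4: at line 8 remove [xpla] add [lybrt,yyyn,mhz] -> 15 lines: frvdb jwkfs dtk irh vuy wffaq elfp islyf hmtha lybrt yyyn mhz jxuui qsr cmwj
Hunk 5: at line 3 remove [irh] add [pudsa,fljv,acwb] -> 17 lines: frvdb jwkfs dtk pudsa fljv acwb vuy wffaq elfp islyf hmtha lybrt yyyn mhz jxuui qsr cmwj
Hunk 6: at line 9 remove [islyf] add [rggci,qkz] -> 18 lines: frvdb jwkfs dtk pudsa fljv acwb vuy wffaq elfp rggci qkz hmtha lybrt yyyn mhz jxuui qsr cmwj
Hunk 7: at line 3 remove [fljv,acwb] add [gyo] -> 17 lines: frvdb jwkfs dtk pudsa gyo vuy wffaq elfp rggci qkz hmtha lybrt yyyn mhz jxuui qsr cmwj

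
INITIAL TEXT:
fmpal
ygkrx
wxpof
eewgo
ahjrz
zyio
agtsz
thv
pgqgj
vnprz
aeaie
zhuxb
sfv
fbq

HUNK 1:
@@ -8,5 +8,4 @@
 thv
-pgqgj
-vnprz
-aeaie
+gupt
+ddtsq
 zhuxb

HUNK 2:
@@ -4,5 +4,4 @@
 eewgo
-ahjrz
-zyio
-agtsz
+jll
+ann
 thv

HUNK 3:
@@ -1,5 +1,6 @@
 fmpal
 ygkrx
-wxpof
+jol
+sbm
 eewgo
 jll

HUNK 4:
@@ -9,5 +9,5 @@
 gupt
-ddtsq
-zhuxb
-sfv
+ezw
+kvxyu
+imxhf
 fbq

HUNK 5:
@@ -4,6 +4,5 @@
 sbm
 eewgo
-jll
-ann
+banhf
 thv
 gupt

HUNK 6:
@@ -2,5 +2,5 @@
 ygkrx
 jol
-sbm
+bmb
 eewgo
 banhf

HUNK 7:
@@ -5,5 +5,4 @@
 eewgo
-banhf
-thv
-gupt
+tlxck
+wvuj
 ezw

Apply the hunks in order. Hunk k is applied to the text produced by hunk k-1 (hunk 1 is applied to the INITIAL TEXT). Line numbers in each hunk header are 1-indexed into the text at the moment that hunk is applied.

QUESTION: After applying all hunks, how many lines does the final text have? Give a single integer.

Hunk 1: at line 8 remove [pgqgj,vnprz,aeaie] add [gupt,ddtsq] -> 13 lines: fmpal ygkrx wxpof eewgo ahjrz zyio agtsz thv gupt ddtsq zhuxb sfv fbq
Hunk 2: at line 4 remove [ahjrz,zyio,agtsz] add [jll,ann] -> 12 lines: fmpal ygkrx wxpof eewgo jll ann thv gupt ddtsq zhuxb sfv fbq
Hunk 3: at line 1 remove [wxpof] add [jol,sbm] -> 13 lines: fmpal ygkrx jol sbm eewgo jll ann thv gupt ddtsq zhuxb sfv fbq
Hunk 4: at line 9 remove [ddtsq,zhuxb,sfv] add [ezw,kvxyu,imxhf] -> 13 lines: fmpal ygkrx jol sbm eewgo jll ann thv gupt ezw kvxyu imxhf fbq
Hunk 5: at line 4 remove [jll,ann] add [banhf] -> 12 lines: fmpal ygkrx jol sbm eewgo banhf thv gupt ezw kvxyu imxhf fbq
Hunk 6: at line 2 remove [sbm] add [bmb] -> 12 lines: fmpal ygkrx jol bmb eewgo banhf thv gupt ezw kvxyu imxhf fbq
Hunk 7: at line 5 remove [banhf,thv,gupt] add [tlxck,wvuj] -> 11 lines: fmpal ygkrx jol bmb eewgo tlxck wvuj ezw kvxyu imxhf fbq
Final line count: 11

Answer: 11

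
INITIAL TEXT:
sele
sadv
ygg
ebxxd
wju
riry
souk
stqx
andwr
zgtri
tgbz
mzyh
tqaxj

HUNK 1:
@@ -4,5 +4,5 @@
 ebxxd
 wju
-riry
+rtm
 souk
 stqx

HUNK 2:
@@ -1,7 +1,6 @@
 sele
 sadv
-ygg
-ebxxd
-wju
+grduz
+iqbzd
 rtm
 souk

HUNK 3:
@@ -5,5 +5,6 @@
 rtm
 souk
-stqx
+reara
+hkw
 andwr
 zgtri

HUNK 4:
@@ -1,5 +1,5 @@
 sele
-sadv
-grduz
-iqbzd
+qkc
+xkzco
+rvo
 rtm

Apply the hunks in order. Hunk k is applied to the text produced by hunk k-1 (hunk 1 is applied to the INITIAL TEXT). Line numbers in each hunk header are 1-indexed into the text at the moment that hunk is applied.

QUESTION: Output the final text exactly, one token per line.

Hunk 1: at line 4 remove [riry] add [rtm] -> 13 lines: sele sadv ygg ebxxd wju rtm souk stqx andwr zgtri tgbz mzyh tqaxj
Hunk 2: at line 1 remove [ygg,ebxxd,wju] add [grduz,iqbzd] -> 12 lines: sele sadv grduz iqbzd rtm souk stqx andwr zgtri tgbz mzyh tqaxj
Hunk 3: at line 5 remove [stqx] add [reara,hkw] -> 13 lines: sele sadv grduz iqbzd rtm souk reara hkw andwr zgtri tgbz mzyh tqaxj
Hunk 4: at line 1 remove [sadv,grduz,iqbzd] add [qkc,xkzco,rvo] -> 13 lines: sele qkc xkzco rvo rtm souk reara hkw andwr zgtri tgbz mzyh tqaxj

Answer: sele
qkc
xkzco
rvo
rtm
souk
reara
hkw
andwr
zgtri
tgbz
mzyh
tqaxj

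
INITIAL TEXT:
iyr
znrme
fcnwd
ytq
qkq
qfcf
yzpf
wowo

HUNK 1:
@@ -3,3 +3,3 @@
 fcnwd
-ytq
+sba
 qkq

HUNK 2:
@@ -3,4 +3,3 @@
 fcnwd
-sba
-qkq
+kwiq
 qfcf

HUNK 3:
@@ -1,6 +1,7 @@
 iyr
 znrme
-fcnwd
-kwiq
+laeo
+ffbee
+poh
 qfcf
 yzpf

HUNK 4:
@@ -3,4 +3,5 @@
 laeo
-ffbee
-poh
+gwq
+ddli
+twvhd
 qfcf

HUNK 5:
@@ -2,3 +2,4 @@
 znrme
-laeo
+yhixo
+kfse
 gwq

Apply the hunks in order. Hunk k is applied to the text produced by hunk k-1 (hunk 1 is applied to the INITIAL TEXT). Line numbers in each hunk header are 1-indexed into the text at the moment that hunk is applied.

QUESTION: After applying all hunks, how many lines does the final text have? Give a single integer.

Answer: 10

Derivation:
Hunk 1: at line 3 remove [ytq] add [sba] -> 8 lines: iyr znrme fcnwd sba qkq qfcf yzpf wowo
Hunk 2: at line 3 remove [sba,qkq] add [kwiq] -> 7 lines: iyr znrme fcnwd kwiq qfcf yzpf wowo
Hunk 3: at line 1 remove [fcnwd,kwiq] add [laeo,ffbee,poh] -> 8 lines: iyr znrme laeo ffbee poh qfcf yzpf wowo
Hunk 4: at line 3 remove [ffbee,poh] add [gwq,ddli,twvhd] -> 9 lines: iyr znrme laeo gwq ddli twvhd qfcf yzpf wowo
Hunk 5: at line 2 remove [laeo] add [yhixo,kfse] -> 10 lines: iyr znrme yhixo kfse gwq ddli twvhd qfcf yzpf wowo
Final line count: 10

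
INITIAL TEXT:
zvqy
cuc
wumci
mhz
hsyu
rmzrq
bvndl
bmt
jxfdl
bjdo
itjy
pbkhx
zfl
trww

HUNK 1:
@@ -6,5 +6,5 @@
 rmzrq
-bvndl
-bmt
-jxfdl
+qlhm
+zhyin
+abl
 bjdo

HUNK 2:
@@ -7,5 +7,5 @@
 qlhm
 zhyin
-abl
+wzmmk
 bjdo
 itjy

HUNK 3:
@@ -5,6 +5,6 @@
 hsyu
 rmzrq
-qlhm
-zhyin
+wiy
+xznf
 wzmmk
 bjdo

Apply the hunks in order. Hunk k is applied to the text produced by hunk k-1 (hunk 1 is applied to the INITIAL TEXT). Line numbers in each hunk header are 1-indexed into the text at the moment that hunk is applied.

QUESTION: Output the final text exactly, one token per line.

Answer: zvqy
cuc
wumci
mhz
hsyu
rmzrq
wiy
xznf
wzmmk
bjdo
itjy
pbkhx
zfl
trww

Derivation:
Hunk 1: at line 6 remove [bvndl,bmt,jxfdl] add [qlhm,zhyin,abl] -> 14 lines: zvqy cuc wumci mhz hsyu rmzrq qlhm zhyin abl bjdo itjy pbkhx zfl trww
Hunk 2: at line 7 remove [abl] add [wzmmk] -> 14 lines: zvqy cuc wumci mhz hsyu rmzrq qlhm zhyin wzmmk bjdo itjy pbkhx zfl trww
Hunk 3: at line 5 remove [qlhm,zhyin] add [wiy,xznf] -> 14 lines: zvqy cuc wumci mhz hsyu rmzrq wiy xznf wzmmk bjdo itjy pbkhx zfl trww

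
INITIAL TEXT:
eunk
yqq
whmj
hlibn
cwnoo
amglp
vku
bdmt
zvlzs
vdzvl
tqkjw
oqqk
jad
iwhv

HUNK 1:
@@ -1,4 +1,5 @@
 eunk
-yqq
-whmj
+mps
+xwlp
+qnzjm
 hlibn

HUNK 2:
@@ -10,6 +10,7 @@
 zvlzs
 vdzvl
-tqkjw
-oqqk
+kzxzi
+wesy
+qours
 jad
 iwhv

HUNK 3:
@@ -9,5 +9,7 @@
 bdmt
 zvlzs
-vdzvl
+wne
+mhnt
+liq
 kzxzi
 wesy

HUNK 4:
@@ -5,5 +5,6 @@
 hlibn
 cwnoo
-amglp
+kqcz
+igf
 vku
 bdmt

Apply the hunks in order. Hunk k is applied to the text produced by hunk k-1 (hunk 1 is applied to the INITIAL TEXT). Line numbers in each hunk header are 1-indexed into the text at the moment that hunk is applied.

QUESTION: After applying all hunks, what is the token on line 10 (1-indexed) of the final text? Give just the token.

Answer: bdmt

Derivation:
Hunk 1: at line 1 remove [yqq,whmj] add [mps,xwlp,qnzjm] -> 15 lines: eunk mps xwlp qnzjm hlibn cwnoo amglp vku bdmt zvlzs vdzvl tqkjw oqqk jad iwhv
Hunk 2: at line 10 remove [tqkjw,oqqk] add [kzxzi,wesy,qours] -> 16 lines: eunk mps xwlp qnzjm hlibn cwnoo amglp vku bdmt zvlzs vdzvl kzxzi wesy qours jad iwhv
Hunk 3: at line 9 remove [vdzvl] add [wne,mhnt,liq] -> 18 lines: eunk mps xwlp qnzjm hlibn cwnoo amglp vku bdmt zvlzs wne mhnt liq kzxzi wesy qours jad iwhv
Hunk 4: at line 5 remove [amglp] add [kqcz,igf] -> 19 lines: eunk mps xwlp qnzjm hlibn cwnoo kqcz igf vku bdmt zvlzs wne mhnt liq kzxzi wesy qours jad iwhv
Final line 10: bdmt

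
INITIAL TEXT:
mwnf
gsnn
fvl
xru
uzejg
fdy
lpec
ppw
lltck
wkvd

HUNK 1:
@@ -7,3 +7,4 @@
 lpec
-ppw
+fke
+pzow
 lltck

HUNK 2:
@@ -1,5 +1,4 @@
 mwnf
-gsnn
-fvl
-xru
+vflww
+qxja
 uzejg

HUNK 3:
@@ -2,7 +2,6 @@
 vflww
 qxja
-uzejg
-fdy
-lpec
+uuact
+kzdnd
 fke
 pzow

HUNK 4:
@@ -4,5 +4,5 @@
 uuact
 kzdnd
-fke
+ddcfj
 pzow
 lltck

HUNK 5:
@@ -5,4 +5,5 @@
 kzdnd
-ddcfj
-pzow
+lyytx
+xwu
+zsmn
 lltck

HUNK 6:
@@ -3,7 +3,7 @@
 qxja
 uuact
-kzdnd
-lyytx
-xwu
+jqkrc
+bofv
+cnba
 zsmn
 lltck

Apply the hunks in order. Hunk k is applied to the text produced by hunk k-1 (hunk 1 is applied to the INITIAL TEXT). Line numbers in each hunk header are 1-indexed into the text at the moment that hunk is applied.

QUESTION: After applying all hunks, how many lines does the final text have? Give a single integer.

Hunk 1: at line 7 remove [ppw] add [fke,pzow] -> 11 lines: mwnf gsnn fvl xru uzejg fdy lpec fke pzow lltck wkvd
Hunk 2: at line 1 remove [gsnn,fvl,xru] add [vflww,qxja] -> 10 lines: mwnf vflww qxja uzejg fdy lpec fke pzow lltck wkvd
Hunk 3: at line 2 remove [uzejg,fdy,lpec] add [uuact,kzdnd] -> 9 lines: mwnf vflww qxja uuact kzdnd fke pzow lltck wkvd
Hunk 4: at line 4 remove [fke] add [ddcfj] -> 9 lines: mwnf vflww qxja uuact kzdnd ddcfj pzow lltck wkvd
Hunk 5: at line 5 remove [ddcfj,pzow] add [lyytx,xwu,zsmn] -> 10 lines: mwnf vflww qxja uuact kzdnd lyytx xwu zsmn lltck wkvd
Hunk 6: at line 3 remove [kzdnd,lyytx,xwu] add [jqkrc,bofv,cnba] -> 10 lines: mwnf vflww qxja uuact jqkrc bofv cnba zsmn lltck wkvd
Final line count: 10

Answer: 10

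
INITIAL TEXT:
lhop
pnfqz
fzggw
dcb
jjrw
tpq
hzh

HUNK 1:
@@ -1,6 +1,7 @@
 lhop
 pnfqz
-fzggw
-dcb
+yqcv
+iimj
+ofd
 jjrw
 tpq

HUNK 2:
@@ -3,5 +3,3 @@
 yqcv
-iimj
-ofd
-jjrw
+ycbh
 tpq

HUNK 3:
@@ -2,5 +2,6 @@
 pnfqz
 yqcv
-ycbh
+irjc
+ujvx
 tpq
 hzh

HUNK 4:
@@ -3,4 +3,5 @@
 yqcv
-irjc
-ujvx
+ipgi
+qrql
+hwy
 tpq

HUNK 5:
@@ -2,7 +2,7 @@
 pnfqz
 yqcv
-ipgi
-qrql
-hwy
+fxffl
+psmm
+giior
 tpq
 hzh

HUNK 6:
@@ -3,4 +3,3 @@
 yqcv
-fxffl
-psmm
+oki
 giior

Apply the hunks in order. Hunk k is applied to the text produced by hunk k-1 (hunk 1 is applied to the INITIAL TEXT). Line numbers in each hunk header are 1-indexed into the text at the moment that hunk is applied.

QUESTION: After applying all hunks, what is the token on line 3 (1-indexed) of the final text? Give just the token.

Answer: yqcv

Derivation:
Hunk 1: at line 1 remove [fzggw,dcb] add [yqcv,iimj,ofd] -> 8 lines: lhop pnfqz yqcv iimj ofd jjrw tpq hzh
Hunk 2: at line 3 remove [iimj,ofd,jjrw] add [ycbh] -> 6 lines: lhop pnfqz yqcv ycbh tpq hzh
Hunk 3: at line 2 remove [ycbh] add [irjc,ujvx] -> 7 lines: lhop pnfqz yqcv irjc ujvx tpq hzh
Hunk 4: at line 3 remove [irjc,ujvx] add [ipgi,qrql,hwy] -> 8 lines: lhop pnfqz yqcv ipgi qrql hwy tpq hzh
Hunk 5: at line 2 remove [ipgi,qrql,hwy] add [fxffl,psmm,giior] -> 8 lines: lhop pnfqz yqcv fxffl psmm giior tpq hzh
Hunk 6: at line 3 remove [fxffl,psmm] add [oki] -> 7 lines: lhop pnfqz yqcv oki giior tpq hzh
Final line 3: yqcv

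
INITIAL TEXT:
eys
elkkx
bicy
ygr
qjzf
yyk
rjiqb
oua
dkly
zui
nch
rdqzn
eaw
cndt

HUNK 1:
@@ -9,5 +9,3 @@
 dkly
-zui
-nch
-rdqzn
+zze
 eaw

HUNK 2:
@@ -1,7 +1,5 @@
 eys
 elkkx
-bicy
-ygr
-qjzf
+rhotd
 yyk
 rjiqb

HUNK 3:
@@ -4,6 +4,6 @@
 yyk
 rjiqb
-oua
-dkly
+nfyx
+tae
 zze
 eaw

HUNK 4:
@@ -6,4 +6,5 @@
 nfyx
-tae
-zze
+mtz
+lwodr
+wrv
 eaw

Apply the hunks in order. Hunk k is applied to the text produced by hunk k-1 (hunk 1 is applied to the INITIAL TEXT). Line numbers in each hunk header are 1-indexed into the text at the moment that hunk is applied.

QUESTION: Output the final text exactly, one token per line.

Hunk 1: at line 9 remove [zui,nch,rdqzn] add [zze] -> 12 lines: eys elkkx bicy ygr qjzf yyk rjiqb oua dkly zze eaw cndt
Hunk 2: at line 1 remove [bicy,ygr,qjzf] add [rhotd] -> 10 lines: eys elkkx rhotd yyk rjiqb oua dkly zze eaw cndt
Hunk 3: at line 4 remove [oua,dkly] add [nfyx,tae] -> 10 lines: eys elkkx rhotd yyk rjiqb nfyx tae zze eaw cndt
Hunk 4: at line 6 remove [tae,zze] add [mtz,lwodr,wrv] -> 11 lines: eys elkkx rhotd yyk rjiqb nfyx mtz lwodr wrv eaw cndt

Answer: eys
elkkx
rhotd
yyk
rjiqb
nfyx
mtz
lwodr
wrv
eaw
cndt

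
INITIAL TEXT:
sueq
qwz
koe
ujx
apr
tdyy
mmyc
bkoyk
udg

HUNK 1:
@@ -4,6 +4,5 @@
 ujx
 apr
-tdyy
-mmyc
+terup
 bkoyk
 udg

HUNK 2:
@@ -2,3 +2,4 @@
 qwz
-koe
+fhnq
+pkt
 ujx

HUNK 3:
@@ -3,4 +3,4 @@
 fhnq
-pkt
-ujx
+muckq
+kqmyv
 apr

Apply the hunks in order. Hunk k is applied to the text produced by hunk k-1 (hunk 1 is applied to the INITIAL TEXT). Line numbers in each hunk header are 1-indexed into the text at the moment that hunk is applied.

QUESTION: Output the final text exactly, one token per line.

Hunk 1: at line 4 remove [tdyy,mmyc] add [terup] -> 8 lines: sueq qwz koe ujx apr terup bkoyk udg
Hunk 2: at line 2 remove [koe] add [fhnq,pkt] -> 9 lines: sueq qwz fhnq pkt ujx apr terup bkoyk udg
Hunk 3: at line 3 remove [pkt,ujx] add [muckq,kqmyv] -> 9 lines: sueq qwz fhnq muckq kqmyv apr terup bkoyk udg

Answer: sueq
qwz
fhnq
muckq
kqmyv
apr
terup
bkoyk
udg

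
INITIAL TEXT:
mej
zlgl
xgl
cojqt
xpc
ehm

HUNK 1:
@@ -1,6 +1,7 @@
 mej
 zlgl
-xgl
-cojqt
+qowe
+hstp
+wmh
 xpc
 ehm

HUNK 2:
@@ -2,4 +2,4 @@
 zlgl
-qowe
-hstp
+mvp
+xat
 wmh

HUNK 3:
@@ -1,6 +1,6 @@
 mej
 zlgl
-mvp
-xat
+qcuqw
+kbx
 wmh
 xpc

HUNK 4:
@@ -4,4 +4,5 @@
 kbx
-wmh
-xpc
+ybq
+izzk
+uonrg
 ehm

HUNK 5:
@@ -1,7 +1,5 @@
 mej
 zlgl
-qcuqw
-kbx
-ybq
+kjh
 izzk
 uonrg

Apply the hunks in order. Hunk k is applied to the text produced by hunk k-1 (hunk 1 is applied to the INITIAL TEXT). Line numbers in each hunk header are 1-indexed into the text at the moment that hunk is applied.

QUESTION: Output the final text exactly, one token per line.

Hunk 1: at line 1 remove [xgl,cojqt] add [qowe,hstp,wmh] -> 7 lines: mej zlgl qowe hstp wmh xpc ehm
Hunk 2: at line 2 remove [qowe,hstp] add [mvp,xat] -> 7 lines: mej zlgl mvp xat wmh xpc ehm
Hunk 3: at line 1 remove [mvp,xat] add [qcuqw,kbx] -> 7 lines: mej zlgl qcuqw kbx wmh xpc ehm
Hunk 4: at line 4 remove [wmh,xpc] add [ybq,izzk,uonrg] -> 8 lines: mej zlgl qcuqw kbx ybq izzk uonrg ehm
Hunk 5: at line 1 remove [qcuqw,kbx,ybq] add [kjh] -> 6 lines: mej zlgl kjh izzk uonrg ehm

Answer: mej
zlgl
kjh
izzk
uonrg
ehm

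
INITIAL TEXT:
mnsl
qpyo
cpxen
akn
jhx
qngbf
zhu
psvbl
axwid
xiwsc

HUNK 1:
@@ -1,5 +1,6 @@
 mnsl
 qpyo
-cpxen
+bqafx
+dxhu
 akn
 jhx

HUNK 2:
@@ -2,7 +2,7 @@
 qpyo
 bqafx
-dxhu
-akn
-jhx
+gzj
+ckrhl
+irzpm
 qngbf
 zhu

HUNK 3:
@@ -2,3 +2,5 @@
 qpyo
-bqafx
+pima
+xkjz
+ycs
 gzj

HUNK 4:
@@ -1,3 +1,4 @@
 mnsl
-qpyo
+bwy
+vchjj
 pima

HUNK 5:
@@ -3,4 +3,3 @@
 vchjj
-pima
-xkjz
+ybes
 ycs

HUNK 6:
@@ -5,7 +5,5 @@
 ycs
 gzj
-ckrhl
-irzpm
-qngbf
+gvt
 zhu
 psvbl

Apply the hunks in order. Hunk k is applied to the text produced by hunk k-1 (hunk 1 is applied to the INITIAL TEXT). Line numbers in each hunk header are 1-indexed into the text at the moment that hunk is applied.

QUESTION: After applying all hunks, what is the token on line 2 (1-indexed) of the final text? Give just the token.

Answer: bwy

Derivation:
Hunk 1: at line 1 remove [cpxen] add [bqafx,dxhu] -> 11 lines: mnsl qpyo bqafx dxhu akn jhx qngbf zhu psvbl axwid xiwsc
Hunk 2: at line 2 remove [dxhu,akn,jhx] add [gzj,ckrhl,irzpm] -> 11 lines: mnsl qpyo bqafx gzj ckrhl irzpm qngbf zhu psvbl axwid xiwsc
Hunk 3: at line 2 remove [bqafx] add [pima,xkjz,ycs] -> 13 lines: mnsl qpyo pima xkjz ycs gzj ckrhl irzpm qngbf zhu psvbl axwid xiwsc
Hunk 4: at line 1 remove [qpyo] add [bwy,vchjj] -> 14 lines: mnsl bwy vchjj pima xkjz ycs gzj ckrhl irzpm qngbf zhu psvbl axwid xiwsc
Hunk 5: at line 3 remove [pima,xkjz] add [ybes] -> 13 lines: mnsl bwy vchjj ybes ycs gzj ckrhl irzpm qngbf zhu psvbl axwid xiwsc
Hunk 6: at line 5 remove [ckrhl,irzpm,qngbf] add [gvt] -> 11 lines: mnsl bwy vchjj ybes ycs gzj gvt zhu psvbl axwid xiwsc
Final line 2: bwy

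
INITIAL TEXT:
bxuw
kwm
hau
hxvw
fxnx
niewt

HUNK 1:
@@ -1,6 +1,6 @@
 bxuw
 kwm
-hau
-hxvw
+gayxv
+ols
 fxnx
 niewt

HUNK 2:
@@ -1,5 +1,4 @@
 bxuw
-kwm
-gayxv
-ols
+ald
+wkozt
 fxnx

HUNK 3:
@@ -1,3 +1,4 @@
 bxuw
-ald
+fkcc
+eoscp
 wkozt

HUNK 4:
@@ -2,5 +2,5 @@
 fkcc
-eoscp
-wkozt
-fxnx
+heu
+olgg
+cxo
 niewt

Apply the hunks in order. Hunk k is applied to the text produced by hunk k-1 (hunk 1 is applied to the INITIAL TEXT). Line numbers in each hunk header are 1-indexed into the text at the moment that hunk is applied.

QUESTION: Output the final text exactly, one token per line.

Answer: bxuw
fkcc
heu
olgg
cxo
niewt

Derivation:
Hunk 1: at line 1 remove [hau,hxvw] add [gayxv,ols] -> 6 lines: bxuw kwm gayxv ols fxnx niewt
Hunk 2: at line 1 remove [kwm,gayxv,ols] add [ald,wkozt] -> 5 lines: bxuw ald wkozt fxnx niewt
Hunk 3: at line 1 remove [ald] add [fkcc,eoscp] -> 6 lines: bxuw fkcc eoscp wkozt fxnx niewt
Hunk 4: at line 2 remove [eoscp,wkozt,fxnx] add [heu,olgg,cxo] -> 6 lines: bxuw fkcc heu olgg cxo niewt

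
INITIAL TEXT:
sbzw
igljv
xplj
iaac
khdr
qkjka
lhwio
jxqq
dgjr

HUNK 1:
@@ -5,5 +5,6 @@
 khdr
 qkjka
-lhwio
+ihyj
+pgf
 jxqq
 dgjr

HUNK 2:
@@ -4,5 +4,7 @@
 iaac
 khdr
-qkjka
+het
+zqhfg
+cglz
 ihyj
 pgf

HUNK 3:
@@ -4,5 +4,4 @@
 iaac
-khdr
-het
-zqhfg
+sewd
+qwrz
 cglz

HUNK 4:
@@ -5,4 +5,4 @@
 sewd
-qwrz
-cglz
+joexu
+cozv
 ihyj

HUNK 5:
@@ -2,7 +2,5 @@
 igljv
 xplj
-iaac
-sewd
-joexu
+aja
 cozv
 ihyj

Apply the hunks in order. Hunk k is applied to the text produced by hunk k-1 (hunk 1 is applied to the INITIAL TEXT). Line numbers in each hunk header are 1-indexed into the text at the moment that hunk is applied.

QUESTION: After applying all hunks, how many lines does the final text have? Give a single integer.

Answer: 9

Derivation:
Hunk 1: at line 5 remove [lhwio] add [ihyj,pgf] -> 10 lines: sbzw igljv xplj iaac khdr qkjka ihyj pgf jxqq dgjr
Hunk 2: at line 4 remove [qkjka] add [het,zqhfg,cglz] -> 12 lines: sbzw igljv xplj iaac khdr het zqhfg cglz ihyj pgf jxqq dgjr
Hunk 3: at line 4 remove [khdr,het,zqhfg] add [sewd,qwrz] -> 11 lines: sbzw igljv xplj iaac sewd qwrz cglz ihyj pgf jxqq dgjr
Hunk 4: at line 5 remove [qwrz,cglz] add [joexu,cozv] -> 11 lines: sbzw igljv xplj iaac sewd joexu cozv ihyj pgf jxqq dgjr
Hunk 5: at line 2 remove [iaac,sewd,joexu] add [aja] -> 9 lines: sbzw igljv xplj aja cozv ihyj pgf jxqq dgjr
Final line count: 9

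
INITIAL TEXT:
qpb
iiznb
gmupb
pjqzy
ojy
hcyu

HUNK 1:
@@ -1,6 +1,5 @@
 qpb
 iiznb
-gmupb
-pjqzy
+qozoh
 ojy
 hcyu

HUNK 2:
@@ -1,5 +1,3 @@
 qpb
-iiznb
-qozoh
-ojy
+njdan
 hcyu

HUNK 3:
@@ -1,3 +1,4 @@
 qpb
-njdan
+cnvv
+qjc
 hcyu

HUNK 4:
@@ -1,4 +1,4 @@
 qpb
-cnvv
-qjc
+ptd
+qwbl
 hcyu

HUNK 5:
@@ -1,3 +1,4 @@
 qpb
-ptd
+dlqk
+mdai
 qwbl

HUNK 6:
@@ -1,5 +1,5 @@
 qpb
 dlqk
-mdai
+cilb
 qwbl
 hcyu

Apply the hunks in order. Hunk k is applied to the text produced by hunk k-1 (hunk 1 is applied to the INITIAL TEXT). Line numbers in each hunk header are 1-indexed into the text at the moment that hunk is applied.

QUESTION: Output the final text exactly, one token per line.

Answer: qpb
dlqk
cilb
qwbl
hcyu

Derivation:
Hunk 1: at line 1 remove [gmupb,pjqzy] add [qozoh] -> 5 lines: qpb iiznb qozoh ojy hcyu
Hunk 2: at line 1 remove [iiznb,qozoh,ojy] add [njdan] -> 3 lines: qpb njdan hcyu
Hunk 3: at line 1 remove [njdan] add [cnvv,qjc] -> 4 lines: qpb cnvv qjc hcyu
Hunk 4: at line 1 remove [cnvv,qjc] add [ptd,qwbl] -> 4 lines: qpb ptd qwbl hcyu
Hunk 5: at line 1 remove [ptd] add [dlqk,mdai] -> 5 lines: qpb dlqk mdai qwbl hcyu
Hunk 6: at line 1 remove [mdai] add [cilb] -> 5 lines: qpb dlqk cilb qwbl hcyu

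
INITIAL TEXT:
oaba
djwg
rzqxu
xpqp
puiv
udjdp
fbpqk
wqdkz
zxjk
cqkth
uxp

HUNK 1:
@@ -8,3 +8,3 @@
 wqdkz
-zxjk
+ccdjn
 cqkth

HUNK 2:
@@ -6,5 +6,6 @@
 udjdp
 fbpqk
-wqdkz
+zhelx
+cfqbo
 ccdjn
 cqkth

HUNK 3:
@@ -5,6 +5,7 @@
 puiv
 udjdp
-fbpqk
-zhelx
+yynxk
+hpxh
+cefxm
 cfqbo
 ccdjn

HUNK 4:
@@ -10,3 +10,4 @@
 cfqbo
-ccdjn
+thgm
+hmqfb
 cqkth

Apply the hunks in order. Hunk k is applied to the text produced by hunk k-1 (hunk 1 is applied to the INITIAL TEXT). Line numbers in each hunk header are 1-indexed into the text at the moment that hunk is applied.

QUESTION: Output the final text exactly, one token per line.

Answer: oaba
djwg
rzqxu
xpqp
puiv
udjdp
yynxk
hpxh
cefxm
cfqbo
thgm
hmqfb
cqkth
uxp

Derivation:
Hunk 1: at line 8 remove [zxjk] add [ccdjn] -> 11 lines: oaba djwg rzqxu xpqp puiv udjdp fbpqk wqdkz ccdjn cqkth uxp
Hunk 2: at line 6 remove [wqdkz] add [zhelx,cfqbo] -> 12 lines: oaba djwg rzqxu xpqp puiv udjdp fbpqk zhelx cfqbo ccdjn cqkth uxp
Hunk 3: at line 5 remove [fbpqk,zhelx] add [yynxk,hpxh,cefxm] -> 13 lines: oaba djwg rzqxu xpqp puiv udjdp yynxk hpxh cefxm cfqbo ccdjn cqkth uxp
Hunk 4: at line 10 remove [ccdjn] add [thgm,hmqfb] -> 14 lines: oaba djwg rzqxu xpqp puiv udjdp yynxk hpxh cefxm cfqbo thgm hmqfb cqkth uxp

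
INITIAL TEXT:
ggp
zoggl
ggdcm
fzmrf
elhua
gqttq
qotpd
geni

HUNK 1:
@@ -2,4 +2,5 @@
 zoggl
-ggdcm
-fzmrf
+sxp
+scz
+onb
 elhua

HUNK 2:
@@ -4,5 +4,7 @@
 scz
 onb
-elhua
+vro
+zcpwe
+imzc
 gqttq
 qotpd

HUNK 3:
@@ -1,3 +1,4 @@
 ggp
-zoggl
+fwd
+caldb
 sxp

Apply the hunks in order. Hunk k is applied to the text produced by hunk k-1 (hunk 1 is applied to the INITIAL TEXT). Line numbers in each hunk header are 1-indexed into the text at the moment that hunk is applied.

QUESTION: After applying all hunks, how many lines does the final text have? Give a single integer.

Answer: 12

Derivation:
Hunk 1: at line 2 remove [ggdcm,fzmrf] add [sxp,scz,onb] -> 9 lines: ggp zoggl sxp scz onb elhua gqttq qotpd geni
Hunk 2: at line 4 remove [elhua] add [vro,zcpwe,imzc] -> 11 lines: ggp zoggl sxp scz onb vro zcpwe imzc gqttq qotpd geni
Hunk 3: at line 1 remove [zoggl] add [fwd,caldb] -> 12 lines: ggp fwd caldb sxp scz onb vro zcpwe imzc gqttq qotpd geni
Final line count: 12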